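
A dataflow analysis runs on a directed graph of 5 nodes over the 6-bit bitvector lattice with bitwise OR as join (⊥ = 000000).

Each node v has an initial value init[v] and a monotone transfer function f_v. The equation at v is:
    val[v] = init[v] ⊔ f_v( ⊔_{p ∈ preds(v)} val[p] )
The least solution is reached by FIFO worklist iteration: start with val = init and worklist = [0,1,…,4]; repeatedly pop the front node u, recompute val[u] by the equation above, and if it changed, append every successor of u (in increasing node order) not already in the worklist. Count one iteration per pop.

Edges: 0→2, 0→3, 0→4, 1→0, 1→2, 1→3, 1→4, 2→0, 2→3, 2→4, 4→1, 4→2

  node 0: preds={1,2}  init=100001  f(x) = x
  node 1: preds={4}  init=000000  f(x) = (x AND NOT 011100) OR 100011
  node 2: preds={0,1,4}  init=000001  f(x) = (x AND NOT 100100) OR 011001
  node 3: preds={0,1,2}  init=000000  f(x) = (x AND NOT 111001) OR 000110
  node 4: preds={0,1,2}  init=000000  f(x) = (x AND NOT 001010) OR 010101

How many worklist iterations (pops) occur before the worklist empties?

Iteration log — 10 steps:
  step 1. node 0  ⊔preds=000001  new=100001  stable
  step 2. node 1  ⊔preds=000000  new=100011  old=000000  +wl: 0
  step 3. node 2  ⊔preds=100011  new=011011  old=000001  +wl: 
  step 4. node 3  ⊔preds=111011  new=000110  old=000000  +wl: 
  step 5. node 4  ⊔preds=111011  new=110101  old=000000  +wl: 1,2
  step 6. node 0  ⊔preds=111011  new=111011  old=100001  +wl: 3,4
  step 7. node 1  ⊔preds=110101  new=100011  stable
  step 8. node 2  ⊔preds=111111  new=011011  stable
  step 9. node 3  ⊔preds=111011  new=000110  stable
  step 10. node 4  ⊔preds=111011  new=110101  stable

Least fixpoint reached:
  node 0: 111011
  node 1: 100011
  node 2: 011011
  node 3: 000110
  node 4: 110101

10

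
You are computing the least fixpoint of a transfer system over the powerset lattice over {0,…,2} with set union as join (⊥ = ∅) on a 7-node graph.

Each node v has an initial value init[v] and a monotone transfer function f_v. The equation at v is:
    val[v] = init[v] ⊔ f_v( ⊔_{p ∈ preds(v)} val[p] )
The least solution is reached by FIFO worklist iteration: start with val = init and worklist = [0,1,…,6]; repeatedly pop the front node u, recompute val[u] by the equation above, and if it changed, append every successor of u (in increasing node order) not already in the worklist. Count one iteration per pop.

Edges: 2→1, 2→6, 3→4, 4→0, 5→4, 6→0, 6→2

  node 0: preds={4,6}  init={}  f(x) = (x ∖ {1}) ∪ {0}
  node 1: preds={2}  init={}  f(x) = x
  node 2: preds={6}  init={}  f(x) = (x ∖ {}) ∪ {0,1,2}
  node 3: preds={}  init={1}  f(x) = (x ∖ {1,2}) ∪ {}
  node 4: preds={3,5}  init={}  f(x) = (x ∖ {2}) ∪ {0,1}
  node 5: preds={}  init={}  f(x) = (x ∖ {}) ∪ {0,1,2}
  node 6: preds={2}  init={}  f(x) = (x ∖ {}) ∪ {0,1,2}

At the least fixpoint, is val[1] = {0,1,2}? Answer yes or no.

yes

Worklist (11 pops):
  #1 pop 0: in={} → {0} (was {}); enqueue []
  #2 pop 1: in={} → {} (no change)
  #3 pop 2: in={} → {0,1,2} (was {}); enqueue [1]
  #4 pop 3: in={} → {1} (no change)
  #5 pop 4: in={1} → {0,1} (was {}); enqueue [0]
  #6 pop 5: in={} → {0,1,2} (was {}); enqueue [4]
  #7 pop 6: in={0,1,2} → {0,1,2} (was {}); enqueue [2]
  #8 pop 1: in={0,1,2} → {0,1,2} (was {}); enqueue []
  #9 pop 0: in={0,1,2} → {0,2} (was {0}); enqueue []
  #10 pop 4: in={0,1,2} → {0,1} (no change)
  #11 pop 2: in={0,1,2} → {0,1,2} (no change)

Fixpoint:
  val[0] = {0,2}
  val[1] = {0,1,2}
  val[2] = {0,1,2}
  val[3] = {1}
  val[4] = {0,1}
  val[5] = {0,1,2}
  val[6] = {0,1,2}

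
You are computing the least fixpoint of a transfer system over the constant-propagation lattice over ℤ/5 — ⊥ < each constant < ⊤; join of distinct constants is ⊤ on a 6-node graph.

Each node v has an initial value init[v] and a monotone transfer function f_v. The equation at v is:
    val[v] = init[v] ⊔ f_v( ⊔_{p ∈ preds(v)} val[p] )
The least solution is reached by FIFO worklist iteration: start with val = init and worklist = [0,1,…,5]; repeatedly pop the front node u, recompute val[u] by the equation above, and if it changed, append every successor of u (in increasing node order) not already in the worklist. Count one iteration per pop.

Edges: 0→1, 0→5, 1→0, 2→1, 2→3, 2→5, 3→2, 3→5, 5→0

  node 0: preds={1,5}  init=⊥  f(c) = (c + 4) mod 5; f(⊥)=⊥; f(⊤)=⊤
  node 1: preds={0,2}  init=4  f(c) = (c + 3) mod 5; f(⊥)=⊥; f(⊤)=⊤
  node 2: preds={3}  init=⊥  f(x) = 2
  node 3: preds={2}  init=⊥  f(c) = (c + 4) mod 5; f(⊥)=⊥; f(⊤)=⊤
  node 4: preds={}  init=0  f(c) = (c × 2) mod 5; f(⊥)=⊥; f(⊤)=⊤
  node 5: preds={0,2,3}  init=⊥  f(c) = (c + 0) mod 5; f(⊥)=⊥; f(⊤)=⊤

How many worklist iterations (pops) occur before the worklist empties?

Iteration log — 10 steps:
  step 1. node 0  ⊔preds=4  new=3  old=⊥  +wl: 
  step 2. node 1  ⊔preds=3  new=⊤  old=4  +wl: 0
  step 3. node 2  ⊔preds=⊥  new=2  old=⊥  +wl: 1
  step 4. node 3  ⊔preds=2  new=1  old=⊥  +wl: 2
  step 5. node 4  ⊔preds=⊥  new=0  stable
  step 6. node 5  ⊔preds=⊤  new=⊤  old=⊥  +wl: 
  step 7. node 0  ⊔preds=⊤  new=⊤  old=3  +wl: 5
  step 8. node 1  ⊔preds=⊤  new=⊤  stable
  step 9. node 2  ⊔preds=1  new=2  stable
  step 10. node 5  ⊔preds=⊤  new=⊤  stable

Least fixpoint reached:
  node 0: ⊤
  node 1: ⊤
  node 2: 2
  node 3: 1
  node 4: 0
  node 5: ⊤

10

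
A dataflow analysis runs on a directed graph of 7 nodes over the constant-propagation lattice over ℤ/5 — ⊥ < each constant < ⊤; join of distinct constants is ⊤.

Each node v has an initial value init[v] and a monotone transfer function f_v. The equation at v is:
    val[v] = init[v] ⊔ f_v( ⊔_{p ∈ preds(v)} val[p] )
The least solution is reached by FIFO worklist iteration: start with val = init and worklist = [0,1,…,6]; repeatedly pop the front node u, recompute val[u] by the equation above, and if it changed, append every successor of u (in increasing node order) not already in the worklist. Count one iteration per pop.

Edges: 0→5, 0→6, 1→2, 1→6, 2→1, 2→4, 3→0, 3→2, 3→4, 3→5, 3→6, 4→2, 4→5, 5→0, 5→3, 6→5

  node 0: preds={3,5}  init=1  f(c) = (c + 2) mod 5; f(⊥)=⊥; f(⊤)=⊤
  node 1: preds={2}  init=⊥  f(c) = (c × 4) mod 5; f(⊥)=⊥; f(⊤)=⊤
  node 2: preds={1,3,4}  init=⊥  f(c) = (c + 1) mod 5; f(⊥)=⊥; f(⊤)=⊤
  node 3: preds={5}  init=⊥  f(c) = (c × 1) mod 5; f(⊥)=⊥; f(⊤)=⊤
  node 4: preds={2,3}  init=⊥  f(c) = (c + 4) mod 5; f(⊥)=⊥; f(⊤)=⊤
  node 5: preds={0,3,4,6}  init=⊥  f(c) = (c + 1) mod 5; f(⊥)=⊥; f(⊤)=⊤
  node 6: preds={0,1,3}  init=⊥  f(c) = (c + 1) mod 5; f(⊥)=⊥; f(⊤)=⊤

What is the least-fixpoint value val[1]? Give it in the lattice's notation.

Worklist (24 pops):
  #1 pop 0: in=⊥ → 1 (no change)
  #2 pop 1: in=⊥ → ⊥ (no change)
  #3 pop 2: in=⊥ → ⊥ (no change)
  #4 pop 3: in=⊥ → ⊥ (no change)
  #5 pop 4: in=⊥ → ⊥ (no change)
  #6 pop 5: in=1 → 2 (was ⊥); enqueue [0,3]
  #7 pop 6: in=1 → 2 (was ⊥); enqueue [5]
  #8 pop 0: in=2 → ⊤ (was 1); enqueue [6]
  #9 pop 3: in=2 → 2 (was ⊥); enqueue [0,2,4]
  #10 pop 5: in=⊤ → ⊤ (was 2); enqueue [3]
  #11 pop 6: in=⊤ → ⊤ (was 2); enqueue [5]
  #12 pop 0: in=⊤ → ⊤ (no change)
  #13 pop 2: in=2 → 3 (was ⊥); enqueue [1]
  #14 pop 4: in=⊤ → ⊤ (was ⊥); enqueue [2]
  #15 pop 3: in=⊤ → ⊤ (was 2); enqueue [0,4,6]
  #16 pop 5: in=⊤ → ⊤ (no change)
  #17 pop 1: in=3 → 2 (was ⊥); enqueue []
  #18 pop 2: in=⊤ → ⊤ (was 3); enqueue [1]
  #19 pop 0: in=⊤ → ⊤ (no change)
  #20 pop 4: in=⊤ → ⊤ (no change)
  #21 pop 6: in=⊤ → ⊤ (no change)
  #22 pop 1: in=⊤ → ⊤ (was 2); enqueue [2,6]
  #23 pop 2: in=⊤ → ⊤ (no change)
  #24 pop 6: in=⊤ → ⊤ (no change)

Fixpoint:
  val[0] = ⊤
  val[1] = ⊤
  val[2] = ⊤
  val[3] = ⊤
  val[4] = ⊤
  val[5] = ⊤
  val[6] = ⊤

⊤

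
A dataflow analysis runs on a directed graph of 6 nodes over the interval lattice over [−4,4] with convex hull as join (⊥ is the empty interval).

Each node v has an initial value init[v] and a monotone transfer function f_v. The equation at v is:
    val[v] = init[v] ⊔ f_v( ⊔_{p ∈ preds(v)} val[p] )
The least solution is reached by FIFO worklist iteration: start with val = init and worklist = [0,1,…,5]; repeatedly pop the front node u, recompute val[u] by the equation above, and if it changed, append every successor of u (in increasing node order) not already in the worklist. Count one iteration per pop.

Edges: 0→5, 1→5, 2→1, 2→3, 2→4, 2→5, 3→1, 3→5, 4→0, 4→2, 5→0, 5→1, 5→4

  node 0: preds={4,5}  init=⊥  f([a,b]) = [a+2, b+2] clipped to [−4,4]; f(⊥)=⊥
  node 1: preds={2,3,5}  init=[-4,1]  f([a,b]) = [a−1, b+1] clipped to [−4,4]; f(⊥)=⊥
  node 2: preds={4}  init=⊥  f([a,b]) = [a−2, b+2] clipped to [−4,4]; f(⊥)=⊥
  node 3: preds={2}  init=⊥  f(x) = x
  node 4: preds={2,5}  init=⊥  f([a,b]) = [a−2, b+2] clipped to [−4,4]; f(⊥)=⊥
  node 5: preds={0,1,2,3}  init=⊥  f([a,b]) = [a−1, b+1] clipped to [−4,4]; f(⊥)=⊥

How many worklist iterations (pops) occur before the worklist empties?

Iteration log — 17 steps:
  step 1. node 0  ⊔preds=⊥  new=⊥  stable
  step 2. node 1  ⊔preds=⊥  new=[-4,1]  stable
  step 3. node 2  ⊔preds=⊥  new=⊥  stable
  step 4. node 3  ⊔preds=⊥  new=⊥  stable
  step 5. node 4  ⊔preds=⊥  new=⊥  stable
  step 6. node 5  ⊔preds=[-4,1]  new=[-4,2]  old=⊥  +wl: 0,1,4
  step 7. node 0  ⊔preds=[-4,2]  new=[-2,4]  old=⊥  +wl: 5
  step 8. node 1  ⊔preds=[-4,2]  new=[-4,3]  old=[-4,1]  +wl: 
  step 9. node 4  ⊔preds=[-4,2]  new=[-4,4]  old=⊥  +wl: 0,2
  step 10. node 5  ⊔preds=[-4,4]  new=[-4,4]  old=[-4,2]  +wl: 1,4
  step 11. node 0  ⊔preds=[-4,4]  new=[-2,4]  stable
  step 12. node 2  ⊔preds=[-4,4]  new=[-4,4]  old=⊥  +wl: 3,5
  step 13. node 1  ⊔preds=[-4,4]  new=[-4,4]  old=[-4,3]  +wl: 
  step 14. node 4  ⊔preds=[-4,4]  new=[-4,4]  stable
  step 15. node 3  ⊔preds=[-4,4]  new=[-4,4]  old=⊥  +wl: 1
  step 16. node 5  ⊔preds=[-4,4]  new=[-4,4]  stable
  step 17. node 1  ⊔preds=[-4,4]  new=[-4,4]  stable

Least fixpoint reached:
  node 0: [-2,4]
  node 1: [-4,4]
  node 2: [-4,4]
  node 3: [-4,4]
  node 4: [-4,4]
  node 5: [-4,4]

17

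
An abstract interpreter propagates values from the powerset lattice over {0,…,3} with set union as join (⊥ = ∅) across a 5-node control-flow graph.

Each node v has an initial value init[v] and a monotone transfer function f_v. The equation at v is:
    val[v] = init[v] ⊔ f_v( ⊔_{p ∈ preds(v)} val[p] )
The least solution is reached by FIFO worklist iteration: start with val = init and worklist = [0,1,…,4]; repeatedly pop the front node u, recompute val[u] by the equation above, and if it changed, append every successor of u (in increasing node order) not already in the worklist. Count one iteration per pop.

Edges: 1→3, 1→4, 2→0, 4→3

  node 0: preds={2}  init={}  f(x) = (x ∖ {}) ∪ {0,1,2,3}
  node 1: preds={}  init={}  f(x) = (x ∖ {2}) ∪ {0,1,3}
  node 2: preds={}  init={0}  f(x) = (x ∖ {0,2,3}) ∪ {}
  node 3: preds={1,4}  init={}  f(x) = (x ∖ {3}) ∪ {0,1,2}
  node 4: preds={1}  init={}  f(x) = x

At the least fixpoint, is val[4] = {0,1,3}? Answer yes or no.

Trace (6 dequeues):
  [1] u=0 | in {0} | out {0,1,2,3} | prev {} | push {}
  [2] u=1 | in {} | out {0,1,3} | prev {} | push {}
  [3] u=2 | in {} | out {0} | ==
  [4] u=3 | in {0,1,3} | out {0,1,2} | prev {} | push {}
  [5] u=4 | in {0,1,3} | out {0,1,3} | prev {} | push {3}
  [6] u=3 | in {0,1,3} | out {0,1,2} | ==

Converged values:
  [0] {0,1,2,3}
  [1] {0,1,3}
  [2] {0}
  [3] {0,1,2}
  [4] {0,1,3}

yes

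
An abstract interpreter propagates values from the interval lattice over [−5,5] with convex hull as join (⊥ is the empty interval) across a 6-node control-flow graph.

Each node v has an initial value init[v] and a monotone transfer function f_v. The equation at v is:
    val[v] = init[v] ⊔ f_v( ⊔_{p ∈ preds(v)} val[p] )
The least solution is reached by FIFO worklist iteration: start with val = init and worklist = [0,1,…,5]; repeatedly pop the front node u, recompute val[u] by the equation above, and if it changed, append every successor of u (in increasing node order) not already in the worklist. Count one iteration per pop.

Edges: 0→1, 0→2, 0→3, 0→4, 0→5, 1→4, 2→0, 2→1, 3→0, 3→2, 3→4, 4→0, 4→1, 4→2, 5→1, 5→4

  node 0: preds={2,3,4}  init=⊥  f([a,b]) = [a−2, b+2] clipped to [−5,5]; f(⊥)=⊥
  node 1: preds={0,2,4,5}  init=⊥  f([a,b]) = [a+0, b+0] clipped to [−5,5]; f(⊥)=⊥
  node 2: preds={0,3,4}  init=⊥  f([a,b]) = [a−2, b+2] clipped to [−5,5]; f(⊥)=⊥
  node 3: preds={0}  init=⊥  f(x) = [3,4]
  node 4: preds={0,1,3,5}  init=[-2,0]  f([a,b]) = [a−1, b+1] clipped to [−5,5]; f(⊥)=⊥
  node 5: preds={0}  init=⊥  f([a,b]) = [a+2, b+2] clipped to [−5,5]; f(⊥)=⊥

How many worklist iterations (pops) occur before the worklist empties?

Worklist (15 pops):
  #1 pop 0: in=[-2,0] → [-4,2] (was ⊥); enqueue []
  #2 pop 1: in=[-4,2] → [-4,2] (was ⊥); enqueue []
  #3 pop 2: in=[-4,2] → [-5,4] (was ⊥); enqueue [0,1]
  #4 pop 3: in=[-4,2] → [3,4] (was ⊥); enqueue [2]
  #5 pop 4: in=[-4,4] → [-5,5] (was [-2,0]); enqueue []
  #6 pop 5: in=[-4,2] → [-2,4] (was ⊥); enqueue [4]
  #7 pop 0: in=[-5,5] → [-5,5] (was [-4,2]); enqueue [3,5]
  #8 pop 1: in=[-5,5] → [-5,5] (was [-4,2]); enqueue []
  #9 pop 2: in=[-5,5] → [-5,5] (was [-5,4]); enqueue [0,1]
  #10 pop 4: in=[-5,5] → [-5,5] (no change)
  #11 pop 3: in=[-5,5] → [3,4] (no change)
  #12 pop 5: in=[-5,5] → [-3,5] (was [-2,4]); enqueue [4]
  #13 pop 0: in=[-5,5] → [-5,5] (no change)
  #14 pop 1: in=[-5,5] → [-5,5] (no change)
  #15 pop 4: in=[-5,5] → [-5,5] (no change)

Fixpoint:
  val[0] = [-5,5]
  val[1] = [-5,5]
  val[2] = [-5,5]
  val[3] = [3,4]
  val[4] = [-5,5]
  val[5] = [-3,5]

15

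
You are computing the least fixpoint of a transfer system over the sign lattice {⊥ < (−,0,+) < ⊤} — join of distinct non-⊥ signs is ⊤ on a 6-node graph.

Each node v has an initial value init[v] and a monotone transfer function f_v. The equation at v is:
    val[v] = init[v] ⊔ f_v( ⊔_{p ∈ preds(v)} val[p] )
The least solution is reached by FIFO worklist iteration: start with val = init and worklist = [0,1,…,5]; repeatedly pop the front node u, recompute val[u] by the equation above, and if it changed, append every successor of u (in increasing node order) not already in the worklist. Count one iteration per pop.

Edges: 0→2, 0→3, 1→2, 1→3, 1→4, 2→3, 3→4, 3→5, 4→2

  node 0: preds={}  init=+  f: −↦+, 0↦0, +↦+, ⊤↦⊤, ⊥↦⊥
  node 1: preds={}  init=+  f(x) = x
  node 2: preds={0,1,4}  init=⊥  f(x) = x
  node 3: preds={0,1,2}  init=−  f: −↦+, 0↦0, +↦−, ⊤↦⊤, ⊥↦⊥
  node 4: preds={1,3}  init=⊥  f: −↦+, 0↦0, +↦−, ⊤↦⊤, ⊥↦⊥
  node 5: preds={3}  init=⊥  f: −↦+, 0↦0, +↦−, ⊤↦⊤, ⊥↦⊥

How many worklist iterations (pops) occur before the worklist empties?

Trace (10 dequeues):
  [1] u=0 | in ⊥ | out + | ==
  [2] u=1 | in ⊥ | out + | ==
  [3] u=2 | in + | out + | prev ⊥ | push {}
  [4] u=3 | in + | out − | ==
  [5] u=4 | in ⊤ | out ⊤ | prev ⊥ | push {2}
  [6] u=5 | in − | out + | prev ⊥ | push {}
  [7] u=2 | in ⊤ | out ⊤ | prev + | push {3}
  [8] u=3 | in ⊤ | out ⊤ | prev − | push {4,5}
  [9] u=4 | in ⊤ | out ⊤ | ==
  [10] u=5 | in ⊤ | out ⊤ | prev + | push {}

Converged values:
  [0] +
  [1] +
  [2] ⊤
  [3] ⊤
  [4] ⊤
  [5] ⊤

10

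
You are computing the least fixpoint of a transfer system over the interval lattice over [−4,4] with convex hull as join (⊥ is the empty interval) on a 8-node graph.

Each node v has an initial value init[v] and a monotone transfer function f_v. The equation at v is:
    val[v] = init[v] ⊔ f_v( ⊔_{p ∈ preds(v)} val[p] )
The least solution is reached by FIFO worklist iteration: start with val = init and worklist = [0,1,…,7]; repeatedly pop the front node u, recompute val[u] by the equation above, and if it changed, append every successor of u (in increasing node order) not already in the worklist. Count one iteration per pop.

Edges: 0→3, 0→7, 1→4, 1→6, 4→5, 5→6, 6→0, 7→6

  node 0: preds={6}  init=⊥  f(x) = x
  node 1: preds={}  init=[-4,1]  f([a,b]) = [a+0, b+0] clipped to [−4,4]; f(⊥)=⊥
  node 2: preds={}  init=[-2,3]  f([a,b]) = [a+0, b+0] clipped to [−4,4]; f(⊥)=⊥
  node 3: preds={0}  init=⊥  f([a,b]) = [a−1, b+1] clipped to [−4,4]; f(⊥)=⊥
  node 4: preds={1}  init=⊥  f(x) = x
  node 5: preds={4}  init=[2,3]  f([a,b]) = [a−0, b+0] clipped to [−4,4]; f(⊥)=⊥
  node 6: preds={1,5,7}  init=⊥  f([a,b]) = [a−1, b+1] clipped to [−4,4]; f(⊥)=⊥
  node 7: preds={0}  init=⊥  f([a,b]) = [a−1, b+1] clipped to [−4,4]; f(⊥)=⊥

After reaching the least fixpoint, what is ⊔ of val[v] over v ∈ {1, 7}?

[-4,4]

Worklist (12 pops):
  #1 pop 0: in=⊥ → ⊥ (no change)
  #2 pop 1: in=⊥ → [-4,1] (no change)
  #3 pop 2: in=⊥ → [-2,3] (no change)
  #4 pop 3: in=⊥ → ⊥ (no change)
  #5 pop 4: in=[-4,1] → [-4,1] (was ⊥); enqueue []
  #6 pop 5: in=[-4,1] → [-4,3] (was [2,3]); enqueue []
  #7 pop 6: in=[-4,3] → [-4,4] (was ⊥); enqueue [0]
  #8 pop 7: in=⊥ → ⊥ (no change)
  #9 pop 0: in=[-4,4] → [-4,4] (was ⊥); enqueue [3,7]
  #10 pop 3: in=[-4,4] → [-4,4] (was ⊥); enqueue []
  #11 pop 7: in=[-4,4] → [-4,4] (was ⊥); enqueue [6]
  #12 pop 6: in=[-4,4] → [-4,4] (no change)

Fixpoint:
  val[0] = [-4,4]
  val[1] = [-4,1]
  val[2] = [-2,3]
  val[3] = [-4,4]
  val[4] = [-4,1]
  val[5] = [-4,3]
  val[6] = [-4,4]
  val[7] = [-4,4]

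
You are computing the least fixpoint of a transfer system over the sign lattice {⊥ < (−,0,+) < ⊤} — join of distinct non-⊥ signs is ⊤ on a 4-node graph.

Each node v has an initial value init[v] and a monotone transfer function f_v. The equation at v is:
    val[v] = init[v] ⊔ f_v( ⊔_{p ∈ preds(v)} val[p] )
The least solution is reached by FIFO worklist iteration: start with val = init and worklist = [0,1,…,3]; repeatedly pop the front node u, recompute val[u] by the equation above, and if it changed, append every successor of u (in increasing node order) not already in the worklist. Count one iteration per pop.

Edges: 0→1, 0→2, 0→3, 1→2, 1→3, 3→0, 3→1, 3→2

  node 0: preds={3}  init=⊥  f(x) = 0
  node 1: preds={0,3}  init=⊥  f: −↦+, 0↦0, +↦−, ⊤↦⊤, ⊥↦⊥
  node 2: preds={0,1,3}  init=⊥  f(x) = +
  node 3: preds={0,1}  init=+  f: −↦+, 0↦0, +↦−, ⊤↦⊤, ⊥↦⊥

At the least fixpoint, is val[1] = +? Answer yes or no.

Worklist (7 pops):
  #1 pop 0: in=+ → 0 (was ⊥); enqueue []
  #2 pop 1: in=⊤ → ⊤ (was ⊥); enqueue []
  #3 pop 2: in=⊤ → + (was ⊥); enqueue []
  #4 pop 3: in=⊤ → ⊤ (was +); enqueue [0,1,2]
  #5 pop 0: in=⊤ → 0 (no change)
  #6 pop 1: in=⊤ → ⊤ (no change)
  #7 pop 2: in=⊤ → + (no change)

Fixpoint:
  val[0] = 0
  val[1] = ⊤
  val[2] = +
  val[3] = ⊤

no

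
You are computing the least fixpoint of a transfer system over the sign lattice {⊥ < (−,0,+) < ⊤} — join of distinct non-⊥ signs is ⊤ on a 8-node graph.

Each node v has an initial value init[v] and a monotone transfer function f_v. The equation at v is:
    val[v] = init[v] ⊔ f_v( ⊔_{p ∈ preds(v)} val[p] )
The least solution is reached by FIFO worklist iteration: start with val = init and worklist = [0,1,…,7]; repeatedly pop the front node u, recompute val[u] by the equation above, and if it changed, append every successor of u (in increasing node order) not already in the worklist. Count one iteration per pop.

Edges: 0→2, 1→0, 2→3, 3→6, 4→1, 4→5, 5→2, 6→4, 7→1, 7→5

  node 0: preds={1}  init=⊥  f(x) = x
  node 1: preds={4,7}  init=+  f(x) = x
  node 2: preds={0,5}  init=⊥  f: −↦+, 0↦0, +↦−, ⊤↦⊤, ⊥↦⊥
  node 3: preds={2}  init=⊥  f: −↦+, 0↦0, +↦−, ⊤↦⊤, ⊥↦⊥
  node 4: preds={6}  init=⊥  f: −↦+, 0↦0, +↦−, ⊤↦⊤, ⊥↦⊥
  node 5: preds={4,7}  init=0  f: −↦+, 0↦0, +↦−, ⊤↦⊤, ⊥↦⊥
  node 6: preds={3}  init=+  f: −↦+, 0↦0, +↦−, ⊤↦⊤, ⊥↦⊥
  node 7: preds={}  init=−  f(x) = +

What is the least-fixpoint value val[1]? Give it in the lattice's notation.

⊤

Trace (14 dequeues):
  [1] u=0 | in + | out + | prev ⊥ | push {}
  [2] u=1 | in − | out ⊤ | prev + | push {0}
  [3] u=2 | in ⊤ | out ⊤ | prev ⊥ | push {}
  [4] u=3 | in ⊤ | out ⊤ | prev ⊥ | push {}
  [5] u=4 | in + | out − | prev ⊥ | push {1}
  [6] u=5 | in − | out ⊤ | prev 0 | push {2}
  [7] u=6 | in ⊤ | out ⊤ | prev + | push {4}
  [8] u=7 | in ⊥ | out ⊤ | prev − | push {5}
  [9] u=0 | in ⊤ | out ⊤ | prev + | push {}
  [10] u=1 | in ⊤ | out ⊤ | ==
  [11] u=2 | in ⊤ | out ⊤ | ==
  [12] u=4 | in ⊤ | out ⊤ | prev − | push {1}
  [13] u=5 | in ⊤ | out ⊤ | ==
  [14] u=1 | in ⊤ | out ⊤ | ==

Converged values:
  [0] ⊤
  [1] ⊤
  [2] ⊤
  [3] ⊤
  [4] ⊤
  [5] ⊤
  [6] ⊤
  [7] ⊤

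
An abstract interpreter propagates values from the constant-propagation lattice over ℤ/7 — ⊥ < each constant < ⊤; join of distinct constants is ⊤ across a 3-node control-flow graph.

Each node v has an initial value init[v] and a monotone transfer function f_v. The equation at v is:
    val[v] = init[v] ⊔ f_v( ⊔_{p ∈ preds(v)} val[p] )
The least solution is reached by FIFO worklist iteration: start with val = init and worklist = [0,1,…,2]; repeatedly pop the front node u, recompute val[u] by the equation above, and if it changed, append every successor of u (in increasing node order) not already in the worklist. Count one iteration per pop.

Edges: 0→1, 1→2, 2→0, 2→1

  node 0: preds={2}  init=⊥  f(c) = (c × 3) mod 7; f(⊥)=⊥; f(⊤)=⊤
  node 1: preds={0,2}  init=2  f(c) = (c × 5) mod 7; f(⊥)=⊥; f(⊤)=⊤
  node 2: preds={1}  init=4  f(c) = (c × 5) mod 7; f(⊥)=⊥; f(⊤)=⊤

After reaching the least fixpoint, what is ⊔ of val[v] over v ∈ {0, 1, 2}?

⊤

Iteration log — 5 steps:
  step 1. node 0  ⊔preds=4  new=5  old=⊥  +wl: 
  step 2. node 1  ⊔preds=⊤  new=⊤  old=2  +wl: 
  step 3. node 2  ⊔preds=⊤  new=⊤  old=4  +wl: 0,1
  step 4. node 0  ⊔preds=⊤  new=⊤  old=5  +wl: 
  step 5. node 1  ⊔preds=⊤  new=⊤  stable

Least fixpoint reached:
  node 0: ⊤
  node 1: ⊤
  node 2: ⊤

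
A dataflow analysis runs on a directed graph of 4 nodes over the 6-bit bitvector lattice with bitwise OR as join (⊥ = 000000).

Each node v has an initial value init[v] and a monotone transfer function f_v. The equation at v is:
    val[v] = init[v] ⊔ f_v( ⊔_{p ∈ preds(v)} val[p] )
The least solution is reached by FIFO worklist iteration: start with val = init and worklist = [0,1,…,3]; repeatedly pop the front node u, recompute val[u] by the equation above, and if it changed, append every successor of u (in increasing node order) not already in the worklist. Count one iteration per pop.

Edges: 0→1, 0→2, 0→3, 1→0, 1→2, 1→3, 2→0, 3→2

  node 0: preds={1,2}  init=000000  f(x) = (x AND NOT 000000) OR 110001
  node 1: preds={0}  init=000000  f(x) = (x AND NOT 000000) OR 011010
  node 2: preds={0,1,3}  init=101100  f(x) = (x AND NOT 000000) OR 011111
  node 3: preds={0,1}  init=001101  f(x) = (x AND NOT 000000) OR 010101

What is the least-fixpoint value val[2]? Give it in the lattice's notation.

Worklist (8 pops):
  #1 pop 0: in=101100 → 111101 (was 000000); enqueue []
  #2 pop 1: in=111101 → 111111 (was 000000); enqueue [0]
  #3 pop 2: in=111111 → 111111 (was 101100); enqueue []
  #4 pop 3: in=111111 → 111111 (was 001101); enqueue [2]
  #5 pop 0: in=111111 → 111111 (was 111101); enqueue [1,3]
  #6 pop 2: in=111111 → 111111 (no change)
  #7 pop 1: in=111111 → 111111 (no change)
  #8 pop 3: in=111111 → 111111 (no change)

Fixpoint:
  val[0] = 111111
  val[1] = 111111
  val[2] = 111111
  val[3] = 111111

111111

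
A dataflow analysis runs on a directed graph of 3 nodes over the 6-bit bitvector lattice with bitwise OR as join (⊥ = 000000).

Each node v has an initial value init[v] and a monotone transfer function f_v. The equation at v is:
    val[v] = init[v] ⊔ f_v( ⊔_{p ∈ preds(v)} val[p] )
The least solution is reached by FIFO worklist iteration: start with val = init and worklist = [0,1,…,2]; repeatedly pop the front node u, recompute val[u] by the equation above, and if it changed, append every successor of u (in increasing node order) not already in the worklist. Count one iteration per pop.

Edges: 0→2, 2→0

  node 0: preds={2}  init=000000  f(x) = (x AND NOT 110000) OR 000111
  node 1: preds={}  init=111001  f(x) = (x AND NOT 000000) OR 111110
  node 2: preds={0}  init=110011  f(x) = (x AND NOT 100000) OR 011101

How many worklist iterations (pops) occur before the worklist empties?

Trace (5 dequeues):
  [1] u=0 | in 110011 | out 000111 | prev 000000 | push {}
  [2] u=1 | in 000000 | out 111111 | prev 111001 | push {}
  [3] u=2 | in 000111 | out 111111 | prev 110011 | push {0}
  [4] u=0 | in 111111 | out 001111 | prev 000111 | push {2}
  [5] u=2 | in 001111 | out 111111 | ==

Converged values:
  [0] 001111
  [1] 111111
  [2] 111111

5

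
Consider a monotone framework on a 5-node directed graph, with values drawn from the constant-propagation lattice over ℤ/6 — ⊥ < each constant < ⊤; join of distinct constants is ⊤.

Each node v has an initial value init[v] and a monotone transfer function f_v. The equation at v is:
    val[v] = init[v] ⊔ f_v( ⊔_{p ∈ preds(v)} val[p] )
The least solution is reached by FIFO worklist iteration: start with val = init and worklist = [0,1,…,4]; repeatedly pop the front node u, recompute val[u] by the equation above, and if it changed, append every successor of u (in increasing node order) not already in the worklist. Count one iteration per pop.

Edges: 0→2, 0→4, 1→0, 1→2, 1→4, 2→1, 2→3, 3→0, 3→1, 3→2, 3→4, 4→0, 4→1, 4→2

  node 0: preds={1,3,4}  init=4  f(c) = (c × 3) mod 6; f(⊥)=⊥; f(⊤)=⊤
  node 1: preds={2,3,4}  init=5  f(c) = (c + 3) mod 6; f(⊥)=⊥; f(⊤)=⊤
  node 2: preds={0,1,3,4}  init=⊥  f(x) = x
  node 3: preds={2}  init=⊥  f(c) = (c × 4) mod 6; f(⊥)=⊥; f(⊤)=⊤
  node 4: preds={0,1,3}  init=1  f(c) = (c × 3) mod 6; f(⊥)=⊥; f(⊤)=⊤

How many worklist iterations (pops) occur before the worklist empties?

8

Iteration log — 8 steps:
  step 1. node 0  ⊔preds=⊤  new=⊤  old=4  +wl: 
  step 2. node 1  ⊔preds=1  new=⊤  old=5  +wl: 0
  step 3. node 2  ⊔preds=⊤  new=⊤  old=⊥  +wl: 1
  step 4. node 3  ⊔preds=⊤  new=⊤  old=⊥  +wl: 2
  step 5. node 4  ⊔preds=⊤  new=⊤  old=1  +wl: 
  step 6. node 0  ⊔preds=⊤  new=⊤  stable
  step 7. node 1  ⊔preds=⊤  new=⊤  stable
  step 8. node 2  ⊔preds=⊤  new=⊤  stable

Least fixpoint reached:
  node 0: ⊤
  node 1: ⊤
  node 2: ⊤
  node 3: ⊤
  node 4: ⊤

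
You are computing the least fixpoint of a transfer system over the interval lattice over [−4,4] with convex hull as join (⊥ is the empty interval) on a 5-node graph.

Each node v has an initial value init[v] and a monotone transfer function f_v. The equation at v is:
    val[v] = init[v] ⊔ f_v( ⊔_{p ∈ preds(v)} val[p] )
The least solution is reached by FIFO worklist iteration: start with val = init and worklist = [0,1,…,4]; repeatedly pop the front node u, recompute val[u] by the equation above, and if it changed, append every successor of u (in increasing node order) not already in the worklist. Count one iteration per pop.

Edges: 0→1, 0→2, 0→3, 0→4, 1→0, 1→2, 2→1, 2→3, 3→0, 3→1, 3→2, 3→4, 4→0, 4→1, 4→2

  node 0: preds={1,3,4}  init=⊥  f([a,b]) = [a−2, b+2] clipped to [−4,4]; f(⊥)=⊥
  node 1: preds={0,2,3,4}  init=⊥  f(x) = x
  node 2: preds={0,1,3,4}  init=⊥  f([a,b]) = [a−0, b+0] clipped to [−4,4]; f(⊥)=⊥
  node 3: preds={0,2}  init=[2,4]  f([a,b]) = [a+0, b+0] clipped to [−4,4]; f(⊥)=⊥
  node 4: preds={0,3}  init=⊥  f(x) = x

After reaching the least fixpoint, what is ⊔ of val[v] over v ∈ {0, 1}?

[-4,4]

Trace (18 dequeues):
  [1] u=0 | in [2,4] | out [0,4] | prev ⊥ | push {}
  [2] u=1 | in [0,4] | out [0,4] | prev ⊥ | push {0}
  [3] u=2 | in [0,4] | out [0,4] | prev ⊥ | push {1}
  [4] u=3 | in [0,4] | out [0,4] | prev [2,4] | push {2}
  [5] u=4 | in [0,4] | out [0,4] | prev ⊥ | push {}
  [6] u=0 | in [0,4] | out [-2,4] | prev [0,4] | push {3,4}
  [7] u=1 | in [-2,4] | out [-2,4] | prev [0,4] | push {0}
  [8] u=2 | in [-2,4] | out [-2,4] | prev [0,4] | push {1}
  [9] u=3 | in [-2,4] | out [-2,4] | prev [0,4] | push {2}
  [10] u=4 | in [-2,4] | out [-2,4] | prev [0,4] | push {}
  [11] u=0 | in [-2,4] | out [-4,4] | prev [-2,4] | push {3,4}
  [12] u=1 | in [-4,4] | out [-4,4] | prev [-2,4] | push {0}
  [13] u=2 | in [-4,4] | out [-4,4] | prev [-2,4] | push {1}
  [14] u=3 | in [-4,4] | out [-4,4] | prev [-2,4] | push {2}
  [15] u=4 | in [-4,4] | out [-4,4] | prev [-2,4] | push {}
  [16] u=0 | in [-4,4] | out [-4,4] | ==
  [17] u=1 | in [-4,4] | out [-4,4] | ==
  [18] u=2 | in [-4,4] | out [-4,4] | ==

Converged values:
  [0] [-4,4]
  [1] [-4,4]
  [2] [-4,4]
  [3] [-4,4]
  [4] [-4,4]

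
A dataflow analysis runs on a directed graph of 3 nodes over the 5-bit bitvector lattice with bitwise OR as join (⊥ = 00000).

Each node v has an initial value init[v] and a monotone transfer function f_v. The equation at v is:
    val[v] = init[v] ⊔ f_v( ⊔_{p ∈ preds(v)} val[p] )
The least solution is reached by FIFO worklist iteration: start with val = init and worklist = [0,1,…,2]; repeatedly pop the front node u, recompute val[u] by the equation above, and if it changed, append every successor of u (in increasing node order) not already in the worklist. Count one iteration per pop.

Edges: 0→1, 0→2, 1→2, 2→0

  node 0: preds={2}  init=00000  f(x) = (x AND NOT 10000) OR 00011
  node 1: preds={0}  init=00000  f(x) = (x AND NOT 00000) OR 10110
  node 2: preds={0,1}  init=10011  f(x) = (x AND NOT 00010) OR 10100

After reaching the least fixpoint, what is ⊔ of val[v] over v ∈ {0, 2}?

Trace (6 dequeues):
  [1] u=0 | in 10011 | out 00011 | prev 00000 | push {}
  [2] u=1 | in 00011 | out 10111 | prev 00000 | push {}
  [3] u=2 | in 10111 | out 10111 | prev 10011 | push {0}
  [4] u=0 | in 10111 | out 00111 | prev 00011 | push {1,2}
  [5] u=1 | in 00111 | out 10111 | ==
  [6] u=2 | in 10111 | out 10111 | ==

Converged values:
  [0] 00111
  [1] 10111
  [2] 10111

10111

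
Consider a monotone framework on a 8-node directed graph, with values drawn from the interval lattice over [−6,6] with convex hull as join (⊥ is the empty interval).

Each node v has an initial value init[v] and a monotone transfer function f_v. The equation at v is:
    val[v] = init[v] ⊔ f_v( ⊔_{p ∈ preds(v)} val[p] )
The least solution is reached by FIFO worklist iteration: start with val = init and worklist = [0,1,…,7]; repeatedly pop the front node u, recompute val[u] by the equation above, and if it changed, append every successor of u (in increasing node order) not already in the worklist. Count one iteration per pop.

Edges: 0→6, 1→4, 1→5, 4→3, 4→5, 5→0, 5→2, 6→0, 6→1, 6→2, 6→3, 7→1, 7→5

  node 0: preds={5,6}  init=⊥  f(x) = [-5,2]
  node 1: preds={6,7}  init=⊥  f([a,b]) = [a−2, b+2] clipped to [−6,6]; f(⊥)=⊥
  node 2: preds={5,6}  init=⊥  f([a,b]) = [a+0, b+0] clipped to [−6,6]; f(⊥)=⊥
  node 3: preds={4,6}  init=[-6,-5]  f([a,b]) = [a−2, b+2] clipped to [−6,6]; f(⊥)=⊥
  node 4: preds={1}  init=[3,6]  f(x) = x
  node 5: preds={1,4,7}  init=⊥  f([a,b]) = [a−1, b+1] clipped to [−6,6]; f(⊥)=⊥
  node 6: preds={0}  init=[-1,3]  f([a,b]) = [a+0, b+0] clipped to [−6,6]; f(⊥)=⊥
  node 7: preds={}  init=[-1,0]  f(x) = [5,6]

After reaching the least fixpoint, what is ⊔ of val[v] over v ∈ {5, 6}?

[-6,6]

Trace (18 dequeues):
  [1] u=0 | in [-1,3] | out [-5,2] | prev ⊥ | push {}
  [2] u=1 | in [-1,3] | out [-3,5] | prev ⊥ | push {}
  [3] u=2 | in [-1,3] | out [-1,3] | prev ⊥ | push {}
  [4] u=3 | in [-1,6] | out [-6,6] | prev [-6,-5] | push {}
  [5] u=4 | in [-3,5] | out [-3,6] | prev [3,6] | push {3}
  [6] u=5 | in [-3,6] | out [-4,6] | prev ⊥ | push {0,2}
  [7] u=6 | in [-5,2] | out [-5,3] | prev [-1,3] | push {1}
  [8] u=7 | in ⊥ | out [-1,6] | prev [-1,0] | push {5}
  [9] u=3 | in [-5,6] | out [-6,6] | ==
  [10] u=0 | in [-5,6] | out [-5,2] | ==
  [11] u=2 | in [-5,6] | out [-5,6] | prev [-1,3] | push {}
  [12] u=1 | in [-5,6] | out [-6,6] | prev [-3,5] | push {4}
  [13] u=5 | in [-6,6] | out [-6,6] | prev [-4,6] | push {0,2}
  [14] u=4 | in [-6,6] | out [-6,6] | prev [-3,6] | push {3,5}
  [15] u=0 | in [-6,6] | out [-5,2] | ==
  [16] u=2 | in [-6,6] | out [-6,6] | prev [-5,6] | push {}
  [17] u=3 | in [-6,6] | out [-6,6] | ==
  [18] u=5 | in [-6,6] | out [-6,6] | ==

Converged values:
  [0] [-5,2]
  [1] [-6,6]
  [2] [-6,6]
  [3] [-6,6]
  [4] [-6,6]
  [5] [-6,6]
  [6] [-5,3]
  [7] [-1,6]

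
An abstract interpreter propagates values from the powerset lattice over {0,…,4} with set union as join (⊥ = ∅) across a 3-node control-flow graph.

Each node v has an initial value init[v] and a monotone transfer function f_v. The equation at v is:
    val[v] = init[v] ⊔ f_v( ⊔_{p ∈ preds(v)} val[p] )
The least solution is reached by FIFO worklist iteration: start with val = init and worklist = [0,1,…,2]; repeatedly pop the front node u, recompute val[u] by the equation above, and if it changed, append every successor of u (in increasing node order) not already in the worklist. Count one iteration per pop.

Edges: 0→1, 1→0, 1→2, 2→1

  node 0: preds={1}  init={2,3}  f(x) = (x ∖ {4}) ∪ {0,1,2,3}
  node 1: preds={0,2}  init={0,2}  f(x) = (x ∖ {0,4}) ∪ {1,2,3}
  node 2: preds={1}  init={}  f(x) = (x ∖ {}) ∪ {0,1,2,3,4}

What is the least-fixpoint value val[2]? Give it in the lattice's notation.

Iteration log — 5 steps:
  step 1. node 0  ⊔preds={0,2}  new={0,1,2,3}  old={2,3}  +wl: 
  step 2. node 1  ⊔preds={0,1,2,3}  new={0,1,2,3}  old={0,2}  +wl: 0
  step 3. node 2  ⊔preds={0,1,2,3}  new={0,1,2,3,4}  old={}  +wl: 1
  step 4. node 0  ⊔preds={0,1,2,3}  new={0,1,2,3}  stable
  step 5. node 1  ⊔preds={0,1,2,3,4}  new={0,1,2,3}  stable

Least fixpoint reached:
  node 0: {0,1,2,3}
  node 1: {0,1,2,3}
  node 2: {0,1,2,3,4}

{0,1,2,3,4}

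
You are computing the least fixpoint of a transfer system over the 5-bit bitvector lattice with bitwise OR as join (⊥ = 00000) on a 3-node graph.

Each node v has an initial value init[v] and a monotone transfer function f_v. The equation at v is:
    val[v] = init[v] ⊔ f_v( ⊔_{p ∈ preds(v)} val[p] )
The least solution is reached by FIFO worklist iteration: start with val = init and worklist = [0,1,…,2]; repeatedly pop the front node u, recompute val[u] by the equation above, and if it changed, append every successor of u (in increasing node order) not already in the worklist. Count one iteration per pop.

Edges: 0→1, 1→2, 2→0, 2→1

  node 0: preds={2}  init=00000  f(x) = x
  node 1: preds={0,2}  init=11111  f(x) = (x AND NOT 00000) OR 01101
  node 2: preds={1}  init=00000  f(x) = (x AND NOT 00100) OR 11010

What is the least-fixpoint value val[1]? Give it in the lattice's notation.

Worklist (5 pops):
  #1 pop 0: in=00000 → 00000 (no change)
  #2 pop 1: in=00000 → 11111 (no change)
  #3 pop 2: in=11111 → 11011 (was 00000); enqueue [0,1]
  #4 pop 0: in=11011 → 11011 (was 00000); enqueue []
  #5 pop 1: in=11011 → 11111 (no change)

Fixpoint:
  val[0] = 11011
  val[1] = 11111
  val[2] = 11011

11111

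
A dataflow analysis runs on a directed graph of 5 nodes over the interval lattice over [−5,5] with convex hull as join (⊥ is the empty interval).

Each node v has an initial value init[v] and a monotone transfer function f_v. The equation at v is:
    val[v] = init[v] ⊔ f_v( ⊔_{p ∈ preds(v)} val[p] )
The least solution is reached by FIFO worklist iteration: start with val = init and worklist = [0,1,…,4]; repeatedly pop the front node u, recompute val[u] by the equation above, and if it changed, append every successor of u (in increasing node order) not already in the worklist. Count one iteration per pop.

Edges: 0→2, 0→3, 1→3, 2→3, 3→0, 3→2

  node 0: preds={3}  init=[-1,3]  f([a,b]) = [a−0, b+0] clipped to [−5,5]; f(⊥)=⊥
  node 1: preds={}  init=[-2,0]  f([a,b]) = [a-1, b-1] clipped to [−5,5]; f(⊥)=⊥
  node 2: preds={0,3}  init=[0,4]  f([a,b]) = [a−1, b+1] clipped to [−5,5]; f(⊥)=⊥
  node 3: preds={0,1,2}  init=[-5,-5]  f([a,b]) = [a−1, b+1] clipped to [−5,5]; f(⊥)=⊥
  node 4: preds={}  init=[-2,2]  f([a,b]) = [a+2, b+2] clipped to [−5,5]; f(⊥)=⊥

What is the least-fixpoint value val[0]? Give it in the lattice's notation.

Worklist (8 pops):
  #1 pop 0: in=[-5,-5] → [-5,3] (was [-1,3]); enqueue []
  #2 pop 1: in=⊥ → [-2,0] (no change)
  #3 pop 2: in=[-5,3] → [-5,4] (was [0,4]); enqueue []
  #4 pop 3: in=[-5,4] → [-5,5] (was [-5,-5]); enqueue [0,2]
  #5 pop 4: in=⊥ → [-2,2] (no change)
  #6 pop 0: in=[-5,5] → [-5,5] (was [-5,3]); enqueue [3]
  #7 pop 2: in=[-5,5] → [-5,5] (was [-5,4]); enqueue []
  #8 pop 3: in=[-5,5] → [-5,5] (no change)

Fixpoint:
  val[0] = [-5,5]
  val[1] = [-2,0]
  val[2] = [-5,5]
  val[3] = [-5,5]
  val[4] = [-2,2]

[-5,5]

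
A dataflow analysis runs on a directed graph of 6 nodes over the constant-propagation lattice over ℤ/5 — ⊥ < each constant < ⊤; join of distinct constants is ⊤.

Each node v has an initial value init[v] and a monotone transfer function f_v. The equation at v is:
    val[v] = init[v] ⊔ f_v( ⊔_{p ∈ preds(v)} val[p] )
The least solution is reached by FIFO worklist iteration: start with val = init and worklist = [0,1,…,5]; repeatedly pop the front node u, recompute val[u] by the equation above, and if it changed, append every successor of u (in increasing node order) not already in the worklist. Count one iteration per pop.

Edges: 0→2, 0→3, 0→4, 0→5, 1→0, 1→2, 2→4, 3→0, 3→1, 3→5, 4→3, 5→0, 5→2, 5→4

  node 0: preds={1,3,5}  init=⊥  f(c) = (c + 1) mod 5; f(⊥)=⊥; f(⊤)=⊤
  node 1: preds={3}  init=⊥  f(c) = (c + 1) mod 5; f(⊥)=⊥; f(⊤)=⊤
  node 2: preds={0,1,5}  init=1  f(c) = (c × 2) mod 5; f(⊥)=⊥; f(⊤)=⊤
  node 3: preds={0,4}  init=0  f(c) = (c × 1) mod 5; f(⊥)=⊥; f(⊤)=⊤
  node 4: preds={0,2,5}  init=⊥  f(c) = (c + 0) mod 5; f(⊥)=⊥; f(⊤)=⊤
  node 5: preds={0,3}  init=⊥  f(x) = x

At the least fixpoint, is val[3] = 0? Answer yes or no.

no

Iteration log — 13 steps:
  step 1. node 0  ⊔preds=0  new=1  old=⊥  +wl: 
  step 2. node 1  ⊔preds=0  new=1  old=⊥  +wl: 0
  step 3. node 2  ⊔preds=1  new=⊤  old=1  +wl: 
  step 4. node 3  ⊔preds=1  new=⊤  old=0  +wl: 1
  step 5. node 4  ⊔preds=⊤  new=⊤  old=⊥  +wl: 3
  step 6. node 5  ⊔preds=⊤  new=⊤  old=⊥  +wl: 2,4
  step 7. node 0  ⊔preds=⊤  new=⊤  old=1  +wl: 5
  step 8. node 1  ⊔preds=⊤  new=⊤  old=1  +wl: 0
  step 9. node 3  ⊔preds=⊤  new=⊤  stable
  step 10. node 2  ⊔preds=⊤  new=⊤  stable
  step 11. node 4  ⊔preds=⊤  new=⊤  stable
  step 12. node 5  ⊔preds=⊤  new=⊤  stable
  step 13. node 0  ⊔preds=⊤  new=⊤  stable

Least fixpoint reached:
  node 0: ⊤
  node 1: ⊤
  node 2: ⊤
  node 3: ⊤
  node 4: ⊤
  node 5: ⊤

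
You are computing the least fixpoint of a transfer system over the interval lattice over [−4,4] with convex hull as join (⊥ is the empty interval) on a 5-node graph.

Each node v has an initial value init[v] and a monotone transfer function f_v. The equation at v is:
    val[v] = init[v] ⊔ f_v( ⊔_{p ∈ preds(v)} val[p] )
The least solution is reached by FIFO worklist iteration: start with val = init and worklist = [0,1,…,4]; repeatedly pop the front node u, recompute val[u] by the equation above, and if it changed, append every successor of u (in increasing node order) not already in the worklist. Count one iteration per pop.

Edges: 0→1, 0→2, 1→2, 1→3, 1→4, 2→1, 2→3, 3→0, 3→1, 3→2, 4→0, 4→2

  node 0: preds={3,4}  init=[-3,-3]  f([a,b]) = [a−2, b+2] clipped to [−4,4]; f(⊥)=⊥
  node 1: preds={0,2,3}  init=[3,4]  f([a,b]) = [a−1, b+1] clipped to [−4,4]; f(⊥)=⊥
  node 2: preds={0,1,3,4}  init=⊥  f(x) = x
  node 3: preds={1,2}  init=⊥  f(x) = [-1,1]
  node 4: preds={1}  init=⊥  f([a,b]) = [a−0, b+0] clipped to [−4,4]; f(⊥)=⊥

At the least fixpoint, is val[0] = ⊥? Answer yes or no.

Worklist (9 pops):
  #1 pop 0: in=⊥ → [-3,-3] (no change)
  #2 pop 1: in=[-3,-3] → [-4,4] (was [3,4]); enqueue []
  #3 pop 2: in=[-4,4] → [-4,4] (was ⊥); enqueue [1]
  #4 pop 3: in=[-4,4] → [-1,1] (was ⊥); enqueue [0,2]
  #5 pop 4: in=[-4,4] → [-4,4] (was ⊥); enqueue []
  #6 pop 1: in=[-4,4] → [-4,4] (no change)
  #7 pop 0: in=[-4,4] → [-4,4] (was [-3,-3]); enqueue [1]
  #8 pop 2: in=[-4,4] → [-4,4] (no change)
  #9 pop 1: in=[-4,4] → [-4,4] (no change)

Fixpoint:
  val[0] = [-4,4]
  val[1] = [-4,4]
  val[2] = [-4,4]
  val[3] = [-1,1]
  val[4] = [-4,4]

no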